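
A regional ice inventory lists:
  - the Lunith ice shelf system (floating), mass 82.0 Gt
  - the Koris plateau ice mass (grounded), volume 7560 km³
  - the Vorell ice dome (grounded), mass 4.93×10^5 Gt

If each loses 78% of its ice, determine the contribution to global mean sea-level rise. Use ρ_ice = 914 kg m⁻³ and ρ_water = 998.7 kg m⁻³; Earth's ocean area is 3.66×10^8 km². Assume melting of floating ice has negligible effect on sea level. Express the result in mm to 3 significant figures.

The Lunith ice shelf system is floating and already displaces its own weight of water, so its melt adds essentially nothing to sea level.
Koris: 0.78 × 7560 km³ × (914/998.7) = 5397 km³ of water.
Vorell: 0.78 × 4.93×10^5 Gt = 3.845×10^17 kg; dividing by ρ_w = 998.7 kg m⁻³ gives 3.850×10^14 m³ of water.
Total added water ≈ 3.904×10^14 m³ over 3.66×10^14 m² → Δh = 1.07 m = 1070 mm.

≈ 1070 mm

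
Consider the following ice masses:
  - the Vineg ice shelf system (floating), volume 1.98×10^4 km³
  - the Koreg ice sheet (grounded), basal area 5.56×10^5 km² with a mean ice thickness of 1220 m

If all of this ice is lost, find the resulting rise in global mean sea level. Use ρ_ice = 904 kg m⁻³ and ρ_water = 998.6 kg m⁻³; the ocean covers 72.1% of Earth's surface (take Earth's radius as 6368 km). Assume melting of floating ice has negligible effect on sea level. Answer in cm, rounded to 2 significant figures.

≈ 170 cm

The Vineg ice shelf system is floating and already displaces its own weight of water, so its melt adds essentially nothing to sea level.
Koreg: ice volume = 5.56×10^5 km² × 1220 m = 6.783×10^5 km³; 6.783×10^5 × (904/998.6) = 6.141×10^5 km³ of water.
Total added water ≈ 6.141×10^14 m³ over 3.67×10^14 m² → Δh = 1.67 m = 170 cm.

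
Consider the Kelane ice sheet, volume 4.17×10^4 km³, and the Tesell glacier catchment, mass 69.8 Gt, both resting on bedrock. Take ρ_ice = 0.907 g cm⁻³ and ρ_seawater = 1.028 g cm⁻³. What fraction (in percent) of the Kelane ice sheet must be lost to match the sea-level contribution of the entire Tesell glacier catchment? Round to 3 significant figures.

Equal sea-level rise means equal mass of meltwater, i.e. equal mass of ice lost.
Ice mass of Tesell: 6.980×10^13 kg; ice mass of Kelane: 3.782×10^16 kg.
Fraction required = 6.980×10^13 / 3.782×10^16 = 1.85×10^-3 → 0.185 %.

≈ 0.185 %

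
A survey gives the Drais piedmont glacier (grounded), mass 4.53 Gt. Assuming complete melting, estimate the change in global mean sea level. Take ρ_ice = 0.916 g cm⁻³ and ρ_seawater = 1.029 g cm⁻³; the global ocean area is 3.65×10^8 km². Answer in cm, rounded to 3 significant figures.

Drais: 4.53 Gt = 4.530×10^12 kg; dividing by ρ_w = 1.029 g cm⁻³ = 1029 kg m⁻³ gives 4.402×10^9 m³ of water.
Spread over 3.65×10^14 m² of ocean, Δh = 4.402×10^9 / 3.65×10^14 = 1.21×10^-5 m = 1.21×10^-3 cm.

≈ 1.21×10^-3 cm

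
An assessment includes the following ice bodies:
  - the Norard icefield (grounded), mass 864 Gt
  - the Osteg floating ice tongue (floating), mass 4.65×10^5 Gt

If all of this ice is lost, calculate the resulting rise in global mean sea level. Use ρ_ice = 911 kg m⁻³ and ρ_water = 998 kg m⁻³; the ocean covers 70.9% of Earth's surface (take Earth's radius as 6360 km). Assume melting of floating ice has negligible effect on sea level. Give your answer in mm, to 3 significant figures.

≈ 2.40 mm

Norard: 864 Gt = 8.640×10^14 kg; dividing by ρ_w = 998 kg m⁻³ gives 8.657×10^11 m³ of water.
The Osteg floating ice tongue is floating and already displaces its own weight of water, so its melt adds essentially nothing to sea level.
Total added water ≈ 8.657×10^11 m³ over 3.60×10^14 m² → Δh = 2.40×10^-3 m = 2.40 mm.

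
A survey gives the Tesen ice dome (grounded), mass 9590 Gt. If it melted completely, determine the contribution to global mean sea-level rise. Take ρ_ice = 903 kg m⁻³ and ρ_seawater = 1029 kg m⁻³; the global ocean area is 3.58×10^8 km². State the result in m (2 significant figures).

≈ 0.026 m

Tesen: 9590 Gt = 9.590×10^15 kg; dividing by ρ_w = 1029 kg m⁻³ gives 9.320×10^12 m³ of water.
Spread over 3.58×10^14 m² of ocean, Δh = 9.320×10^12 / 3.58×10^14 = 0.0260 m.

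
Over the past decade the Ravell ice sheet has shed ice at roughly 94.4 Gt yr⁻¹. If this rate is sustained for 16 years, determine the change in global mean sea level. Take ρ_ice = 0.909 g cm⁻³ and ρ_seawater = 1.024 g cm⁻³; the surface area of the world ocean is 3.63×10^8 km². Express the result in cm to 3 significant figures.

≈ 0.406 cm

Total mass lost = 94.4 Gt/yr × 16 yr = 1510 Gt = 1.510×10^15 kg.
ρ_w = 1.024 g cm⁻³ = 1024 kg m⁻³, so water volume = 1.510×10^15 / 1024 = 1.475×10^12 m³.
Δh = 1.475×10^12 / 3.63×10^14 = 4.06×10^-3 m = 0.406 cm.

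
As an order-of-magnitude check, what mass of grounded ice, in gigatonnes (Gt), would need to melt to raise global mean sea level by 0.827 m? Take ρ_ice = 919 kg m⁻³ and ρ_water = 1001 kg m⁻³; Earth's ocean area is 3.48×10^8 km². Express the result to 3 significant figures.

≈ 2.88×10^5 Gt

Required water volume = Δh × A = 0.827 m × 3.48×10^14 m² = 2.878×10^14 m³.
ρ_w = 1001 kg m⁻³, so the mass of water = 2.878×10^14 m³ × 1001 kg m⁻³ = 2.881×10^17 kg = 2.88×10^5 Gt (and the same mass of ice, by conservation).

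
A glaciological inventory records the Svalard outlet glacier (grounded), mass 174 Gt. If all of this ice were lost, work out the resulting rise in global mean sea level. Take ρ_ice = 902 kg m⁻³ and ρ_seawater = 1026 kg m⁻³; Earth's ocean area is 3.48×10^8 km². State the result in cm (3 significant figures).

Svalard: 174 Gt = 1.740×10^14 kg; dividing by ρ_w = 1026 kg m⁻³ gives 1.696×10^11 m³ of water.
Spread over 3.48×10^14 m² of ocean, Δh = 1.696×10^11 / 3.48×10^14 = 4.87×10^-4 m = 0.0487 cm.

≈ 0.0487 cm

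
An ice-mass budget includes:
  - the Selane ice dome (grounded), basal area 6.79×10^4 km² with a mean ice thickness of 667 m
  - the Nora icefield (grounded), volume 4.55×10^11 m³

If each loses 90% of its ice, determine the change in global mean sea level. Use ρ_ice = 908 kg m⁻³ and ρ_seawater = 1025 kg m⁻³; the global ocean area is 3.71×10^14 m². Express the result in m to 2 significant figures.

Selane: ice volume = 6.79×10^4 km² × 667 m = 4.529×10^4 km³; 0.9 × 4.529×10^4 × (908/1025) = 3.611×10^4 km³ of water.
Nora: 0.9 × 4.55×10^11 m³ × (908/1025) = 3.628×10^11 m³ of water.
Total added water ≈ 3.647×10^13 m³ over 3.71×10^14 m² → Δh = 0.0983 m.

≈ 0.098 m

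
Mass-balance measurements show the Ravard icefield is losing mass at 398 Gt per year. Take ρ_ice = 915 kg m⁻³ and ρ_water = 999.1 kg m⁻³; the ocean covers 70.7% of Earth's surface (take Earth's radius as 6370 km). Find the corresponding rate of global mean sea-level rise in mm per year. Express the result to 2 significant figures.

≈ 1.1 mm/yr

ρ_w = 999.1 kg m⁻³. Annual water volume added = 398 Gt / ρ_w = 3.980×10^14 kg / 999.1 kg m⁻³ = 3.984×10^11 m³.
Δh per year = 3.984×10^11 / 3.61×10^14 = 1.11×10^-3 m = 1.1 mm.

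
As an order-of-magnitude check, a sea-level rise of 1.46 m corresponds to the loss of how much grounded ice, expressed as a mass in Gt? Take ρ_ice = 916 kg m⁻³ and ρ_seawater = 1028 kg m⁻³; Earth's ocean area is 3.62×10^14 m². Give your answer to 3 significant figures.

Required water volume = Δh × A = 1.46 m × 3.62×10^14 m² = 5.285×10^14 m³.
ρ_w = 1028 kg m⁻³, so the mass of water = 5.285×10^14 m³ × 1028 kg m⁻³ = 5.433×10^17 kg = 5.43×10^5 Gt (and the same mass of ice, by conservation).

≈ 5.43×10^5 Gt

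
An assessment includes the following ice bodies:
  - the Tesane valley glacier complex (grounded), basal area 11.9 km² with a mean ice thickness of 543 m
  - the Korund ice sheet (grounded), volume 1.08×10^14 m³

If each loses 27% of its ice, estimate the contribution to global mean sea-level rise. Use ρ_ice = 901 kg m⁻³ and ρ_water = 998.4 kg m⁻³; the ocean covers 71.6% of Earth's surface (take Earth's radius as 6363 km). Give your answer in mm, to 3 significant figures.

≈ 72.2 mm

Tesane: ice volume = 11.9 km² × 543 m = 6.462 km³; 0.27 × 6.462 × (901/998.4) = 1.574 km³ of water.
Korund: 0.27 × 1.08×10^14 m³ × (901/998.4) = 2.632×10^13 m³ of water.
Total added water ≈ 2.632×10^13 m³ over 3.64×10^14 m² → Δh = 0.0722 m = 72.2 mm.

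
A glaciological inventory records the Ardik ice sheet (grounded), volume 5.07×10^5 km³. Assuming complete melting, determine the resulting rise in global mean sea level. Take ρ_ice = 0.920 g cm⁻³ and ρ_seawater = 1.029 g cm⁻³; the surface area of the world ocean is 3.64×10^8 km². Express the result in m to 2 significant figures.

≈ 1.2 m

Ardik: 5.07×10^5 km³ × (920/1029) = 4.533×10^5 km³ of water.
Spread over 3.64×10^14 m² of ocean, Δh = 4.533×10^14 / 3.64×10^14 = 1.25 m.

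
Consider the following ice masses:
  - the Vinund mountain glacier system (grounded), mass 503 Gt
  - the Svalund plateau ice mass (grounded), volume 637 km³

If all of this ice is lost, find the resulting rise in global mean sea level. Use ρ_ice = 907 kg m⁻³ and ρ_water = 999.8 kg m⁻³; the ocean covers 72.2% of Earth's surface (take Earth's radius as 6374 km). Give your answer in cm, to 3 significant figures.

Vinund: 503 Gt = 5.030×10^14 kg; dividing by ρ_w = 999.8 kg m⁻³ gives 5.031×10^11 m³ of water.
Svalund: 637 km³ × (907/999.8) = 577.9 km³ of water.
Total added water ≈ 1.081×10^12 m³ over 3.69×10^14 m² → Δh = 2.93×10^-3 m = 0.293 cm.

≈ 0.293 cm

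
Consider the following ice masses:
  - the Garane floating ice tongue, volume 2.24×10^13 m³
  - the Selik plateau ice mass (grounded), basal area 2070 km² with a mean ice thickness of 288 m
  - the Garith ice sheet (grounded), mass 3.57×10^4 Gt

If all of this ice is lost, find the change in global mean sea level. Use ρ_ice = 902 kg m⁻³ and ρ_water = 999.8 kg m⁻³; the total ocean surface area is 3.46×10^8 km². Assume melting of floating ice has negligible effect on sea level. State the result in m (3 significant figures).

≈ 0.105 m

The Garane floating ice tongue is floating and already displaces its own weight of water, so its melt adds essentially nothing to sea level.
Selik: ice volume = 2070 km² × 288 m = 596.2 km³; 596.2 × (902/999.8) = 537.8 km³ of water.
Garith: 3.57×10^4 Gt = 3.570×10^16 kg; dividing by ρ_w = 999.8 kg m⁻³ gives 3.571×10^13 m³ of water.
Total added water ≈ 3.624×10^13 m³ over 3.46×10^14 m² → Δh = 0.105 m.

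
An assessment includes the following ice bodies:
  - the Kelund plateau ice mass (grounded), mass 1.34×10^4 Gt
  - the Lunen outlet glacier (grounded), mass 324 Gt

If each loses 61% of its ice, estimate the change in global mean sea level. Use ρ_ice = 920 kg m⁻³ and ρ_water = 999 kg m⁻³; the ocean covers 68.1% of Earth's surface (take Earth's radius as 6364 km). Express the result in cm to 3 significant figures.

Kelund: 0.61 × 1.34×10^4 Gt = 8.174×10^15 kg; dividing by ρ_w = 999 kg m⁻³ gives 8.182×10^12 m³ of water.
Lunen: 0.61 × 324 Gt = 1.976×10^14 kg; dividing by ρ_w = 999 kg m⁻³ gives 1.978×10^11 m³ of water.
Total added water ≈ 8.380×10^12 m³ over 3.47×10^14 m² → Δh = 0.0242 m = 2.42 cm.

≈ 2.42 cm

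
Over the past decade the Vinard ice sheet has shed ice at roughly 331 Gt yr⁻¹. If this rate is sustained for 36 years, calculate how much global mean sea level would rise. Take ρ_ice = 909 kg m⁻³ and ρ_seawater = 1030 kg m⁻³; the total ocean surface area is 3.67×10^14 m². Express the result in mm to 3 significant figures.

≈ 31.5 mm

Total mass lost = 331 Gt/yr × 36 yr = 1.192×10^4 Gt = 1.192×10^16 kg.
ρ_w = 1030 kg m⁻³, so water volume = 1.192×10^16 / 1030 = 1.157×10^13 m³.
Δh = 1.157×10^13 / 3.67×10^14 = 0.0315 m = 31.5 mm.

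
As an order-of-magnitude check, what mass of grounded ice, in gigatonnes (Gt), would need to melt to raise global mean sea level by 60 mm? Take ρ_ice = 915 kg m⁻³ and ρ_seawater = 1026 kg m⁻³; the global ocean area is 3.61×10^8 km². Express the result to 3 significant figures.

Required water volume = Δh × A = 0.06 m × 3.61×10^14 m² = 2.166×10^13 m³.
ρ_w = 1026 kg m⁻³, so the mass of water = 2.166×10^13 m³ × 1026 kg m⁻³ = 2.222×10^16 kg = 2.22×10^4 Gt (and the same mass of ice, by conservation).

≈ 2.22×10^4 Gt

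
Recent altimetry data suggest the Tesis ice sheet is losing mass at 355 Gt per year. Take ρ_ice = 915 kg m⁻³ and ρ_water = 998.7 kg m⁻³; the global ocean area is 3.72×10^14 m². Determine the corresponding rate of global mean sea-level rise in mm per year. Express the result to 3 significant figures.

ρ_w = 998.7 kg m⁻³. Annual water volume added = 355 Gt / ρ_w = 3.550×10^14 kg / 998.7 kg m⁻³ = 3.555×10^11 m³.
Δh per year = 3.555×10^11 / 3.72×10^14 = 9.56×10^-4 m = 0.956 mm.

≈ 0.956 mm/yr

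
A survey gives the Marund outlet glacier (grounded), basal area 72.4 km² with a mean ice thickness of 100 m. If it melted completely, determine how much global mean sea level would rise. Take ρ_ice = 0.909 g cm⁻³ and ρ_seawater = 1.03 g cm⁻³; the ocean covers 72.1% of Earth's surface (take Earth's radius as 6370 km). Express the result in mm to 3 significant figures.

Marund: ice volume = 72.4 km² × 100 m = 7.240 km³; 7.240 × (909/1030) = 6.389 km³ of water.
Spread over 3.68×10^14 m² of ocean, Δh = 6.389×10^9 / 3.68×10^14 = 1.74×10^-5 m = 0.0174 mm.

≈ 0.0174 mm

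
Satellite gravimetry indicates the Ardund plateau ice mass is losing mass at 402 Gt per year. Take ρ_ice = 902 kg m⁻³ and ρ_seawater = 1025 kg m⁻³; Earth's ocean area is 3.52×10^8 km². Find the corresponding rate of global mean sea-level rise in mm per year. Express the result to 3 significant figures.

ρ_w = 1025 kg m⁻³. Annual water volume added = 402 Gt / ρ_w = 4.020×10^14 kg / 1025 kg m⁻³ = 3.922×10^11 m³.
Δh per year = 3.922×10^11 / 3.52×10^14 = 1.11×10^-3 m = 1.11 mm.

≈ 1.11 mm/yr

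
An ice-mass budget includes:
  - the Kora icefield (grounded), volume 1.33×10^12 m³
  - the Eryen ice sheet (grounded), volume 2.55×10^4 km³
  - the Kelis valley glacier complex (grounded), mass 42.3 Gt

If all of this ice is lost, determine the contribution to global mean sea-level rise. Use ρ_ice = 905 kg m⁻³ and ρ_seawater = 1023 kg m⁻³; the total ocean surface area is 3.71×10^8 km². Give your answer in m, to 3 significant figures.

≈ 0.0641 m

Kora: 1.33×10^12 m³ × (905/1023) = 1.177×10^12 m³ of water.
Eryen: 2.55×10^4 km³ × (905/1023) = 2.256×10^4 km³ of water.
Kelis: 42.3 Gt = 4.230×10^13 kg; dividing by ρ_w = 1023 kg m⁻³ gives 4.135×10^10 m³ of water.
Total added water ≈ 2.378×10^13 m³ over 3.71×10^14 m² → Δh = 0.0641 m.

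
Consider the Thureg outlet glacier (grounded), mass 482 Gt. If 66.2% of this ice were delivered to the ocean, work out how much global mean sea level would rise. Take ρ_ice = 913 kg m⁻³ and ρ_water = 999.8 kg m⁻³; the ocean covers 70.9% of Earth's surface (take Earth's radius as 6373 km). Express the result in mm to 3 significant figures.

≈ 0.882 mm

Thureg: 0.662 × 482 Gt = 3.191×10^14 kg; dividing by ρ_w = 999.8 kg m⁻³ gives 3.191×10^11 m³ of water.
Spread over 3.62×10^14 m² of ocean, Δh = 3.191×10^11 / 3.62×10^14 = 8.82×10^-4 m = 0.882 mm.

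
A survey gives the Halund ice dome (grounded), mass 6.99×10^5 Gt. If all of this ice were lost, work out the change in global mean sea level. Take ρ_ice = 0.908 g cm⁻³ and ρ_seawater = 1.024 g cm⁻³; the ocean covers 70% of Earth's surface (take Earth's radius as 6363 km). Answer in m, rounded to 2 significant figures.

≈ 1.9 m

Halund: 6.99×10^5 Gt = 6.990×10^17 kg; dividing by ρ_w = 1.024 g cm⁻³ = 1024 kg m⁻³ gives 6.826×10^14 m³ of water.
Spread over 3.56×10^14 m² of ocean, Δh = 6.826×10^14 / 3.56×10^14 = 1.92 m.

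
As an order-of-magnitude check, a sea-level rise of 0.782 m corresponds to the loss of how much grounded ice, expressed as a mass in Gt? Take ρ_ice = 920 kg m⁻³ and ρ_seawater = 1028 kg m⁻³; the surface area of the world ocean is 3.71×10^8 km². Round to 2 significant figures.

Required water volume = Δh × A = 0.782 m × 3.71×10^14 m² = 2.901×10^14 m³.
ρ_w = 1028 kg m⁻³, so the mass of water = 2.901×10^14 m³ × 1028 kg m⁻³ = 2.982×10^17 kg = 3.0×10^5 Gt (and the same mass of ice, by conservation).

≈ 3.0×10^5 Gt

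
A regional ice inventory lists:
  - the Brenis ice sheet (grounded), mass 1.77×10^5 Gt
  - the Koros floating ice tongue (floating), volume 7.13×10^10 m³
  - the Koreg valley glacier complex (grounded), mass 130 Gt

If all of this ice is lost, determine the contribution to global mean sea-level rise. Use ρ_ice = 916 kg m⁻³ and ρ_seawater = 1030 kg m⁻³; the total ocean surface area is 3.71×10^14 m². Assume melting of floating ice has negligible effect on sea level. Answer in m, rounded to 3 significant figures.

≈ 0.464 m

Brenis: 1.77×10^5 Gt = 1.770×10^17 kg; dividing by ρ_w = 1030 kg m⁻³ gives 1.718×10^14 m³ of water.
The Koros floating ice tongue is floating and already displaces its own weight of water, so its melt adds essentially nothing to sea level.
Koreg: 130 Gt = 1.300×10^14 kg; dividing by ρ_w = 1030 kg m⁻³ gives 1.262×10^11 m³ of water.
Total added water ≈ 1.720×10^14 m³ over 3.71×10^14 m² → Δh = 0.464 m.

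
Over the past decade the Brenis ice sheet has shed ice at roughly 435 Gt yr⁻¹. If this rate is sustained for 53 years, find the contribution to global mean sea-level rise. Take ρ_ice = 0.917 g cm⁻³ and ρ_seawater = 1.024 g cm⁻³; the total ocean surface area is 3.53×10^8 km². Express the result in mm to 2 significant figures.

Total mass lost = 435 Gt/yr × 53 yr = 2.306×10^4 Gt = 2.306×10^16 kg.
ρ_w = 1.024 g cm⁻³ = 1024 kg m⁻³, so water volume = 2.306×10^16 / 1024 = 2.251×10^13 m³.
Δh = 2.251×10^13 / 3.53×10^14 = 0.0638 m = 64 mm.

≈ 64 mm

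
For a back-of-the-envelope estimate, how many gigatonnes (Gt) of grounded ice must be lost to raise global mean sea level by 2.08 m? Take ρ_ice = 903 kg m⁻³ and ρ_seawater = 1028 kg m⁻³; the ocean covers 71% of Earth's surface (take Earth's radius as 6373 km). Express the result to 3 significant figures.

≈ 7.75×10^5 Gt

Required water volume = Δh × A = 2.08 m × 3.62×10^14 m² = 7.537×10^14 m³.
ρ_w = 1028 kg m⁻³, so the mass of water = 7.537×10^14 m³ × 1028 kg m⁻³ = 7.748×10^17 kg = 7.75×10^5 Gt (and the same mass of ice, by conservation).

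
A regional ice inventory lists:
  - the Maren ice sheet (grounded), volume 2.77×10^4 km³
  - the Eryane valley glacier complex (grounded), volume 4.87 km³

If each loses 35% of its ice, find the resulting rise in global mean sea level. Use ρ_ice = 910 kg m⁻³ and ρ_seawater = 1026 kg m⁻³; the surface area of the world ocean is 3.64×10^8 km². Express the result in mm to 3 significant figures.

Maren: 0.35 × 2.77×10^4 km³ × (910/1026) = 8599 km³ of water.
Eryane: 0.35 × 4.87 km³ × (910/1026) = 1.512 km³ of water.
Total added water ≈ 8.600×10^12 m³ over 3.64×10^14 m² → Δh = 0.0236 m = 23.6 mm.

≈ 23.6 mm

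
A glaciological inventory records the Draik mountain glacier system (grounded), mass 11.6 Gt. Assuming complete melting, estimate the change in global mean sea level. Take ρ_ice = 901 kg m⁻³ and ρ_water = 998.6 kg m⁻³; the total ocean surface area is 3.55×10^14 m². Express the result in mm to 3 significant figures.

≈ 0.0327 mm

Draik: 11.6 Gt = 1.160×10^13 kg; dividing by ρ_w = 998.6 kg m⁻³ gives 1.162×10^10 m³ of water.
Spread over 3.55×10^14 m² of ocean, Δh = 1.162×10^10 / 3.55×10^14 = 3.27×10^-5 m = 0.0327 mm.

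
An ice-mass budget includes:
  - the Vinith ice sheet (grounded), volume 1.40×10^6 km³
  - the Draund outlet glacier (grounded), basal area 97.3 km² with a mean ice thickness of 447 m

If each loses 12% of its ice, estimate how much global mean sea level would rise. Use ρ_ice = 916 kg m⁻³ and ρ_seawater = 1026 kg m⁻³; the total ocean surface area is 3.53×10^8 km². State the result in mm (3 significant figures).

Vinith: 0.12 × 1.40×10^6 km³ × (916/1026) = 1.500×10^5 km³ of water.
Draund: ice volume = 97.3 km² × 447 m = 43.49 km³; 0.12 × 43.49 × (916/1026) = 4.660 km³ of water.
Total added water ≈ 1.500×10^14 m³ over 3.53×10^14 m² → Δh = 0.425 m = 425 mm.

≈ 425 mm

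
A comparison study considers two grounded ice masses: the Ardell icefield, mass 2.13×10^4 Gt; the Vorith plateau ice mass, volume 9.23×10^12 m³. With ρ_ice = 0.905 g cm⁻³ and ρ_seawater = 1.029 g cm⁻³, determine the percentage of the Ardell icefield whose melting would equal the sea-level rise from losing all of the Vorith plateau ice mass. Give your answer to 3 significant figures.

Equal sea-level rise means equal mass of meltwater, i.e. equal mass of ice lost.
Ice mass of Vorith: 8.353×10^15 kg; ice mass of Ardell: 2.130×10^16 kg.
Fraction required = 8.353×10^15 / 2.130×10^16 = 0.392 → 39.2 %.

≈ 39.2 %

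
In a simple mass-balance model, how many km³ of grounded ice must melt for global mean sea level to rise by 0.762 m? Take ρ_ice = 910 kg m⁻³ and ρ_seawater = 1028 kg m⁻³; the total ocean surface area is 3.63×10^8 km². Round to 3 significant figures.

Required water volume = Δh × A = 0.762 m × 3.63×10^14 m² = 2.766×10^14 m³ = 2.766×10^5 km³.
Ice volume = water volume × ρ_w/ρ_ice = 2.766×10^5 × 1028/910 = 3.12×10^5 km³.

≈ 3.12×10^5 km³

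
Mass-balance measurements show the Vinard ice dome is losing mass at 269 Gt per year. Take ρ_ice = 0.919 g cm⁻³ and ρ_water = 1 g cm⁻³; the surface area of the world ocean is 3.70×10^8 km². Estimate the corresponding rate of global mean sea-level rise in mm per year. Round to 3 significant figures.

ρ_w = 1 g cm⁻³ = 1000 kg m⁻³. Annual water volume added = 269 Gt / ρ_w = 2.690×10^14 kg / 1000 kg m⁻³ = 2.690×10^11 m³.
Δh per year = 2.690×10^11 / 3.70×10^14 = 7.27×10^-4 m = 0.727 mm.

≈ 0.727 mm/yr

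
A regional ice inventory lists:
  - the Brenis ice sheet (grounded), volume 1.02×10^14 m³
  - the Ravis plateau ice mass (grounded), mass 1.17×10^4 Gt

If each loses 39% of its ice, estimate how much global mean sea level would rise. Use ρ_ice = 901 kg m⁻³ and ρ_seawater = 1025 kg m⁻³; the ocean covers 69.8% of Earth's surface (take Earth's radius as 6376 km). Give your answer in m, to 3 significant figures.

Brenis: 0.39 × 1.02×10^14 m³ × (901/1025) = 3.497×10^13 m³ of water.
Ravis: 0.39 × 1.17×10^4 Gt = 4.563×10^15 kg; dividing by ρ_w = 1025 kg m⁻³ gives 4.452×10^12 m³ of water.
Total added water ≈ 3.942×10^13 m³ over 3.57×10^14 m² → Δh = 0.111 m.

≈ 0.111 m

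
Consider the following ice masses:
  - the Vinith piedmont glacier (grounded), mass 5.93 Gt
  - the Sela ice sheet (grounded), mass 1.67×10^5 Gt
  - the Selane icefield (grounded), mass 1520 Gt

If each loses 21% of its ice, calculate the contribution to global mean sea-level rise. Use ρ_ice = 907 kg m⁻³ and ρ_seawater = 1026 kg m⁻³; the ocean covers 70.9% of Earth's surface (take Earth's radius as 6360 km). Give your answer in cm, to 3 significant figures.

≈ 9.57 cm

Vinith: 0.21 × 5.93 Gt = 1.245×10^12 kg; dividing by ρ_w = 1026 kg m⁻³ gives 1.214×10^9 m³ of water.
Sela: 0.21 × 1.67×10^5 Gt = 3.507×10^16 kg; dividing by ρ_w = 1026 kg m⁻³ gives 3.418×10^13 m³ of water.
Selane: 0.21 × 1520 Gt = 3.192×10^14 kg; dividing by ρ_w = 1026 kg m⁻³ gives 3.111×10^11 m³ of water.
Total added water ≈ 3.449×10^13 m³ over 3.60×10^14 m² → Δh = 0.0957 m = 9.57 cm.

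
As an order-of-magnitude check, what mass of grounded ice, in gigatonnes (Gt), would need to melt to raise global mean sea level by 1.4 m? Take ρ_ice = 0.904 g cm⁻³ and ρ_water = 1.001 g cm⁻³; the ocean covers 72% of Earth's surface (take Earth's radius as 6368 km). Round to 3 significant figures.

Required water volume = Δh × A = 1.4 m × 3.67×10^14 m² = 5.137×10^14 m³.
ρ_w = 1.001 g cm⁻³ = 1001 kg m⁻³, so the mass of water = 5.137×10^14 m³ × 1001 kg m⁻³ = 5.142×10^17 kg = 5.14×10^5 Gt (and the same mass of ice, by conservation).

≈ 5.14×10^5 Gt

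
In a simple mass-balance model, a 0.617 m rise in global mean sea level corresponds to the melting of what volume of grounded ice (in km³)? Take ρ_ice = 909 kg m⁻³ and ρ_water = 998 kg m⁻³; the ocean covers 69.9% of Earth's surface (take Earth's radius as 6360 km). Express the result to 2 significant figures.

Required water volume = Δh × A = 0.617 m × 3.55×10^14 m² = 2.192×10^14 m³ = 2.192×10^5 km³.
Ice volume = water volume × ρ_w/ρ_ice = 2.192×10^5 × 998/909 = 2.4×10^5 km³.

≈ 2.4×10^5 km³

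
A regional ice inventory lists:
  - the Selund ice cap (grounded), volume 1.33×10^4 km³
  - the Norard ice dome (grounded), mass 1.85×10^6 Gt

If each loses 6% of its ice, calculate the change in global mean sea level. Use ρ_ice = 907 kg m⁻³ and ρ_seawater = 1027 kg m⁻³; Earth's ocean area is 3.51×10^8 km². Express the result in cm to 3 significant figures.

Selund: 0.06 × 1.33×10^4 km³ × (907/1027) = 704.8 km³ of water.
Norard: 0.06 × 1.85×10^6 Gt = 1.110×10^17 kg; dividing by ρ_w = 1027 kg m⁻³ gives 1.081×10^14 m³ of water.
Total added water ≈ 1.088×10^14 m³ over 3.51×10^14 m² → Δh = 0.310 m = 31.0 cm.

≈ 31.0 cm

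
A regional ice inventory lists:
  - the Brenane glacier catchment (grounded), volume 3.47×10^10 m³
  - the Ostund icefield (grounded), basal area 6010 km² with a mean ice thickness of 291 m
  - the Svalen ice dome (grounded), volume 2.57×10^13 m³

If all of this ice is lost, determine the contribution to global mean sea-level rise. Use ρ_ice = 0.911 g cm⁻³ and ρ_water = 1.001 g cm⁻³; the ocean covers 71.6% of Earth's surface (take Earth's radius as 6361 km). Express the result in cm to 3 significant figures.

Brenane: 3.47×10^10 m³ × (911/1001) = 3.158×10^10 m³ of water.
Ostund: ice volume = 6010 km² × 291 m = 1749 km³; 1749 × (911/1001) = 1592 km³ of water.
Svalen: 2.57×10^13 m³ × (911/1001) = 2.339×10^13 m³ of water.
Total added water ≈ 2.501×10^13 m³ over 3.64×10^14 m² → Δh = 0.0687 m = 6.87 cm.

≈ 6.87 cm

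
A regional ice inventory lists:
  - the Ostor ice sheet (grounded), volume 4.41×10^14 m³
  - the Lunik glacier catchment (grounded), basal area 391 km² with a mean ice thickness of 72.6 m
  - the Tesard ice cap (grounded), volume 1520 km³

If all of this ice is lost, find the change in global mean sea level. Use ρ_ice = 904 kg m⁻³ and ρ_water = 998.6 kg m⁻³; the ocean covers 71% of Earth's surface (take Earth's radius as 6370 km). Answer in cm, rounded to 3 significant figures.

≈ 111 cm

Ostor: 4.41×10^14 m³ × (904/998.6) = 3.992×10^14 m³ of water.
Lunik: ice volume = 391 km² × 72.6 m = 28.39 km³; 28.39 × (904/998.6) = 25.70 km³ of water.
Tesard: 1520 km³ × (904/998.6) = 1376 km³ of water.
Total added water ≈ 4.006×10^14 m³ over 3.62×10^14 m² → Δh = 1.11 m = 111 cm.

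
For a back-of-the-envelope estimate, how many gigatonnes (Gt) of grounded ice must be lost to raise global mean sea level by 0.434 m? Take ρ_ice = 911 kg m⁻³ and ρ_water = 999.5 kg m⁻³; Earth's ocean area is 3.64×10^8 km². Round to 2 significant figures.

Required water volume = Δh × A = 0.434 m × 3.64×10^14 m² = 1.580×10^14 m³.
ρ_w = 999.5 kg m⁻³, so the mass of water = 1.580×10^14 m³ × 999.5 kg m⁻³ = 1.579×10^17 kg = 1.6×10^5 Gt (and the same mass of ice, by conservation).

≈ 1.6×10^5 Gt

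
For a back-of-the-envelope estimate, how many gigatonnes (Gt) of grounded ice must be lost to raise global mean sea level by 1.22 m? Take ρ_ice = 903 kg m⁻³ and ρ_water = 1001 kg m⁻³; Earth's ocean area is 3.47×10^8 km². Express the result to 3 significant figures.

Required water volume = Δh × A = 1.22 m × 3.47×10^14 m² = 4.233×10^14 m³.
ρ_w = 1001 kg m⁻³, so the mass of water = 4.233×10^14 m³ × 1001 kg m⁻³ = 4.238×10^17 kg = 4.24×10^5 Gt (and the same mass of ice, by conservation).

≈ 4.24×10^5 Gt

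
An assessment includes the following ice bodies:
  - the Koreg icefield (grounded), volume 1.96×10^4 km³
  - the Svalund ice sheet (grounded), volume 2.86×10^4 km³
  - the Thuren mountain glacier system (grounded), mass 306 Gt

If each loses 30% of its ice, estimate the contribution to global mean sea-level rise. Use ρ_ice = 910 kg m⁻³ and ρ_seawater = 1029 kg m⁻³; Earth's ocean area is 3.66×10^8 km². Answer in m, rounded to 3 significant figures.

≈ 0.0352 m

Koreg: 0.3 × 1.96×10^4 km³ × (910/1029) = 5200 km³ of water.
Svalund: 0.3 × 2.86×10^4 km³ × (910/1029) = 7588 km³ of water.
Thuren: 0.3 × 306 Gt = 9.180×10^13 kg; dividing by ρ_w = 1029 kg m⁻³ gives 8.921×10^10 m³ of water.
Total added water ≈ 1.288×10^13 m³ over 3.66×10^14 m² → Δh = 0.0352 m.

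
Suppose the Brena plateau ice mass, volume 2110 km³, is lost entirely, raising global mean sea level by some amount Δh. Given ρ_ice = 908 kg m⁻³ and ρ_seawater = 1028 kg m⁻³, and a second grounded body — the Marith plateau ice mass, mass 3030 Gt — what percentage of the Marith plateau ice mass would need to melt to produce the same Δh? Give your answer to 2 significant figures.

Equal sea-level rise means equal mass of meltwater, i.e. equal mass of ice lost.
Ice mass of Brena: 1.916×10^15 kg; ice mass of Marith: 3.030×10^15 kg.
Fraction required = 1.916×10^15 / 3.030×10^15 = 0.632 → 63 %.

≈ 63 %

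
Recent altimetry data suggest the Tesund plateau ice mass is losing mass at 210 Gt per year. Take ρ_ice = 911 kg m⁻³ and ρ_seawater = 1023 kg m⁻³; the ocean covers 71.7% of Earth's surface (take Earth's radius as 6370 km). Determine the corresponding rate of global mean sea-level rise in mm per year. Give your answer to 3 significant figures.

ρ_w = 1023 kg m⁻³. Annual water volume added = 210 Gt / ρ_w = 2.100×10^14 kg / 1023 kg m⁻³ = 2.053×10^11 m³.
Δh per year = 2.053×10^11 / 3.66×10^14 = 5.61×10^-4 m = 0.561 mm.

≈ 0.561 mm/yr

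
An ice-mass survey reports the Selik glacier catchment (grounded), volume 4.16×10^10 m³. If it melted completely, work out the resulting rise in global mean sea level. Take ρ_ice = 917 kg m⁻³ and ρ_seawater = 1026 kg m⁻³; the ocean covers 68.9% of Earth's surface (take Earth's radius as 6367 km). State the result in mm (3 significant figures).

Selik: 4.16×10^10 m³ × (917/1026) = 3.718×10^10 m³ of water.
Spread over 3.51×10^14 m² of ocean, Δh = 3.718×10^10 / 3.51×10^14 = 1.06×10^-4 m = 0.106 mm.

≈ 0.106 mm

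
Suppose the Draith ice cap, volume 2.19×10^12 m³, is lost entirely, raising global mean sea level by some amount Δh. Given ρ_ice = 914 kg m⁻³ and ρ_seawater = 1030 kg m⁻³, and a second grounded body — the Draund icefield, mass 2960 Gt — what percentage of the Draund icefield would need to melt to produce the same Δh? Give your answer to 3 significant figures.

≈ 67.6 %

Equal sea-level rise means equal mass of meltwater, i.e. equal mass of ice lost.
Ice mass of Draith: 2.002×10^15 kg; ice mass of Draund: 2.960×10^15 kg.
Fraction required = 2.002×10^15 / 2.960×10^15 = 0.676 → 67.6 %.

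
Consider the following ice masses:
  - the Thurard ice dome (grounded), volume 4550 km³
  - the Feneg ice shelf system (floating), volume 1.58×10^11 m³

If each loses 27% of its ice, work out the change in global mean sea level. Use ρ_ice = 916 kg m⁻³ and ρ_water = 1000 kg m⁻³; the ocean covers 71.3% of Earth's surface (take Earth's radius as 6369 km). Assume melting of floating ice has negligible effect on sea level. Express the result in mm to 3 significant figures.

≈ 3.10 mm

Thurard: 0.27 × 4550 km³ × (916/1000) = 1125 km³ of water.
The Feneg ice shelf system is floating and already displaces its own weight of water, so its melt adds essentially nothing to sea level.
Total added water ≈ 1.125×10^12 m³ over 3.63×10^14 m² → Δh = 3.10×10^-3 m = 3.10 mm.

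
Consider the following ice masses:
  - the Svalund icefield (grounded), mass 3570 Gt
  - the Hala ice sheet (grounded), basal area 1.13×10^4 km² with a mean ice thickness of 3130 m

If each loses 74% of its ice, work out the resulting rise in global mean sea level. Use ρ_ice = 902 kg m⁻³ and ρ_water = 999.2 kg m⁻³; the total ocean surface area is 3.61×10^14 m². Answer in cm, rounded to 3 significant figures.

Svalund: 0.74 × 3570 Gt = 2.642×10^15 kg; dividing by ρ_w = 999.2 kg m⁻³ gives 2.644×10^12 m³ of water.
Hala: ice volume = 1.13×10^4 km² × 3130 m = 3.537×10^4 km³; 0.74 × 3.537×10^4 × (902/999.2) = 2.363×10^4 km³ of water.
Total added water ≈ 2.627×10^13 m³ over 3.61×10^14 m² → Δh = 0.0728 m = 7.28 cm.

≈ 7.28 cm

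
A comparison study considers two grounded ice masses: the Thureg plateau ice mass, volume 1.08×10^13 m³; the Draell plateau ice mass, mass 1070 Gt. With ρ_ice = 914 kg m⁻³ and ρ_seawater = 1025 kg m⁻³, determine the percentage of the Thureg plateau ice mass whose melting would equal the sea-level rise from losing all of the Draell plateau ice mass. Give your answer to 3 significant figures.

Equal sea-level rise means equal mass of meltwater, i.e. equal mass of ice lost.
Ice mass of Draell: 1.070×10^15 kg; ice mass of Thureg: 9.871×10^15 kg.
Fraction required = 1.070×10^15 / 9.871×10^15 = 0.108 → 10.8 %.

≈ 10.8 %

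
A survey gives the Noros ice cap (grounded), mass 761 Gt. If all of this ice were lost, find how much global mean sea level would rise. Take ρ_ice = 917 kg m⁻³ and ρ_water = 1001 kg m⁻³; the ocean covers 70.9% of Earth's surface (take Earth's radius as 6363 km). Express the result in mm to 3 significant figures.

Noros: 761 Gt = 7.610×10^14 kg; dividing by ρ_w = 1001 kg m⁻³ gives 7.602×10^11 m³ of water.
Spread over 3.61×10^14 m² of ocean, Δh = 7.602×10^11 / 3.61×10^14 = 2.11×10^-3 m = 2.11 mm.

≈ 2.11 mm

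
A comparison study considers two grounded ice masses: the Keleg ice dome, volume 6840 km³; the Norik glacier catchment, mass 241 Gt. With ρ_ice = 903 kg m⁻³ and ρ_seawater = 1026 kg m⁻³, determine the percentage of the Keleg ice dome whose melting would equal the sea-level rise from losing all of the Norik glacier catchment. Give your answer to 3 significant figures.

≈ 3.90 %

Equal sea-level rise means equal mass of meltwater, i.e. equal mass of ice lost.
Ice mass of Norik: 2.410×10^14 kg; ice mass of Keleg: 6.177×10^15 kg.
Fraction required = 2.410×10^14 / 6.177×10^15 = 0.0390 → 3.90 %.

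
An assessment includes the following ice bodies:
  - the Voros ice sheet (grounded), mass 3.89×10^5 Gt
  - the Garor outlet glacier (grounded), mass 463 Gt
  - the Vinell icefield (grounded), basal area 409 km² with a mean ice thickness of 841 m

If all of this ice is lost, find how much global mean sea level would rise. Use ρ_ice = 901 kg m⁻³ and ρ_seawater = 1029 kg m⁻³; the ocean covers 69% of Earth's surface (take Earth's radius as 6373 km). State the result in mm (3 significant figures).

Voros: 3.89×10^5 Gt = 3.890×10^17 kg; dividing by ρ_w = 1029 kg m⁻³ gives 3.780×10^14 m³ of water.
Garor: 463 Gt = 4.630×10^14 kg; dividing by ρ_w = 1029 kg m⁻³ gives 4.500×10^11 m³ of water.
Vinell: ice volume = 409 km² × 841 m = 344.0 km³; 344.0 × (901/1029) = 301.2 km³ of water.
Total added water ≈ 3.788×10^14 m³ over 3.52×10^14 m² → Δh = 1.08 m = 1080 mm.

≈ 1080 mm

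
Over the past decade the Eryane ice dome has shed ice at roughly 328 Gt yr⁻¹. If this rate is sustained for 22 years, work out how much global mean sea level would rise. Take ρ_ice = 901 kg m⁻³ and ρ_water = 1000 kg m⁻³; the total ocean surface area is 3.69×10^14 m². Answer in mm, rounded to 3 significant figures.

Total mass lost = 328 Gt/yr × 22 yr = 7216 Gt = 7.216×10^15 kg.
ρ_w = 1000 kg m⁻³, so water volume = 7.216×10^15 / 1000 = 7.216×10^12 m³.
Δh = 7.216×10^12 / 3.69×10^14 = 0.0196 m = 19.6 mm.

≈ 19.6 mm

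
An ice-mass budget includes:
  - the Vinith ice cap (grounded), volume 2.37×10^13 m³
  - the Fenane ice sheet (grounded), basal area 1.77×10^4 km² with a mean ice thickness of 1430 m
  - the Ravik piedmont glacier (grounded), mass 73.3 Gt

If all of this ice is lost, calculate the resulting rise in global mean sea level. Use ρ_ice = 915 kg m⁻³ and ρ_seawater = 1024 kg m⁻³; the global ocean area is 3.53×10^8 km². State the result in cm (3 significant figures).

≈ 12.4 cm

Vinith: 2.37×10^13 m³ × (915/1024) = 2.118×10^13 m³ of water.
Fenane: ice volume = 1.77×10^4 km² × 1430 m = 2.531×10^4 km³; 2.531×10^4 × (915/1024) = 2.262×10^4 km³ of water.
Ravik: 73.3 Gt = 7.330×10^13 kg; dividing by ρ_w = 1024 kg m⁻³ gives 7.158×10^10 m³ of water.
Total added water ≈ 4.387×10^13 m³ over 3.53×10^14 m² → Δh = 0.124 m = 12.4 cm.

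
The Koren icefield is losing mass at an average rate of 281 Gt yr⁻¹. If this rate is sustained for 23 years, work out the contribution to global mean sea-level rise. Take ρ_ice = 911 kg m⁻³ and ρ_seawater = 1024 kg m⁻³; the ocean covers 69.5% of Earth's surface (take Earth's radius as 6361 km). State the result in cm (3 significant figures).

Total mass lost = 281 Gt/yr × 23 yr = 6463 Gt = 6.463×10^15 kg.
ρ_w = 1024 kg m⁻³, so water volume = 6.463×10^15 / 1024 = 6.312×10^12 m³.
Δh = 6.312×10^12 / 3.53×10^14 = 0.0179 m = 1.79 cm.

≈ 1.79 cm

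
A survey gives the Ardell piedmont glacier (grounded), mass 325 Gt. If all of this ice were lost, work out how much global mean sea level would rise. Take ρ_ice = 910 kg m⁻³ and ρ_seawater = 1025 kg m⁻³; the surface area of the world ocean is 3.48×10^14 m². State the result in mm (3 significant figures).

Ardell: 325 Gt = 3.250×10^14 kg; dividing by ρ_w = 1025 kg m⁻³ gives 3.171×10^11 m³ of water.
Spread over 3.48×10^14 m² of ocean, Δh = 3.171×10^11 / 3.48×10^14 = 9.11×10^-4 m = 0.911 mm.

≈ 0.911 mm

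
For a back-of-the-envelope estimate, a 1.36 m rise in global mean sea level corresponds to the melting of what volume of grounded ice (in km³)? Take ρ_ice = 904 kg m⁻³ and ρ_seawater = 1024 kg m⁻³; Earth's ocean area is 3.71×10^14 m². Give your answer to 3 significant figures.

Required water volume = Δh × A = 1.36 m × 3.71×10^14 m² = 5.046×10^14 m³ = 5.046×10^5 km³.
Ice volume = water volume × ρ_w/ρ_ice = 5.046×10^5 × 1024/904 = 5.72×10^5 km³.

≈ 5.72×10^5 km³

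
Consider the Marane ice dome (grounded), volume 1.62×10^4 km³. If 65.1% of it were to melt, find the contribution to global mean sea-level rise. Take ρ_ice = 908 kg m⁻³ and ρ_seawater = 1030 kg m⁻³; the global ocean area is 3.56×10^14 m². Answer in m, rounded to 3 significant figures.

Marane: 0.651 × 1.62×10^4 km³ × (908/1030) = 9297 km³ of water.
Spread over 3.56×10^14 m² of ocean, Δh = 9.297×10^12 / 3.56×10^14 = 0.0261 m.

≈ 0.0261 m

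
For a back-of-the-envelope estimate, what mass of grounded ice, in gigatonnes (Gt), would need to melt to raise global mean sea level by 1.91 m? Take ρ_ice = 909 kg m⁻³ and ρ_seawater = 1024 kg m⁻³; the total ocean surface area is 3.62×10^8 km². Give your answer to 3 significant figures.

≈ 7.08×10^5 Gt

Required water volume = Δh × A = 1.91 m × 3.62×10^14 m² = 6.914×10^14 m³.
ρ_w = 1024 kg m⁻³, so the mass of water = 6.914×10^14 m³ × 1024 kg m⁻³ = 7.080×10^17 kg = 7.08×10^5 Gt (and the same mass of ice, by conservation).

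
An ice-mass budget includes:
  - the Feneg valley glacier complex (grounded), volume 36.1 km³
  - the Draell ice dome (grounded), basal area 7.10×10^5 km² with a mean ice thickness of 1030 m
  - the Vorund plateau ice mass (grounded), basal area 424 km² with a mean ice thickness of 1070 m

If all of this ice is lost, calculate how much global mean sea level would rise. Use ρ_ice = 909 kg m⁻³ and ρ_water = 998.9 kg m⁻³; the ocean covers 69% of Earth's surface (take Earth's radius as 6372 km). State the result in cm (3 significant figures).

Feneg: 36.1 km³ × (909/998.9) = 32.85 km³ of water.
Draell: ice volume = 7.10×10^5 km² × 1030 m = 7.313×10^5 km³; 7.313×10^5 × (909/998.9) = 6.655×10^5 km³ of water.
Vorund: ice volume = 424 km² × 1070 m = 453.7 km³; 453.7 × (909/998.9) = 412.8 km³ of water.
Total added water ≈ 6.659×10^14 m³ over 3.52×10^14 m² → Δh = 1.89 m = 189 cm.

≈ 189 cm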